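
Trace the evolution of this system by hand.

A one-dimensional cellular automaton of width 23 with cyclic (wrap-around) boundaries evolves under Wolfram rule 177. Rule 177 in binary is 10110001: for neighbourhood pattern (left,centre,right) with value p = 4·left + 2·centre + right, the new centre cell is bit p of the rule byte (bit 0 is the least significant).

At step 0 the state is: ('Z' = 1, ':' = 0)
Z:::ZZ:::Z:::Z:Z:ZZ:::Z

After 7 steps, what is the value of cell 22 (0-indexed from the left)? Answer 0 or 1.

0) Z:::ZZ:::Z:::Z:Z:ZZ:::Z
1) :ZZ:::ZZ::ZZ::Z:Z::ZZ::
2) :::ZZ:::Z:::Z::Z:Z:::ZZ
3) ZZ:::ZZ::ZZ::Z::Z:ZZ:::
4) ::ZZ:::Z:::Z::Z::Z::ZZ:
5) Z:::ZZ::ZZ::Z::Z::Z:::Z
6) :ZZ:::Z:::Z::Z::Z::ZZ::
7) :::ZZ::ZZ::Z::Z::Z:::ZZ

1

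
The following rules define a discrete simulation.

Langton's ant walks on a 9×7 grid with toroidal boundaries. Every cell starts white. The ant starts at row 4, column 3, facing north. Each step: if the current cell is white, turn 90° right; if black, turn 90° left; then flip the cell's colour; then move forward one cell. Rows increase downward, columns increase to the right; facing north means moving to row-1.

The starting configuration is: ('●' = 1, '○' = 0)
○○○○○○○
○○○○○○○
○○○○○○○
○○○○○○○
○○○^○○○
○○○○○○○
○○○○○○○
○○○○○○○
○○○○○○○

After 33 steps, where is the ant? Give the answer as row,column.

[0] ○○○○○○○
○○○○○○○
○○○○○○○
○○○○○○○
○○○^○○○
○○○○○○○
○○○○○○○
○○○○○○○
○○○○○○○
[1] ○○○○○○○
○○○○○○○
○○○○○○○
○○○○○○○
○○○●>○○
○○○○○○○
○○○○○○○
○○○○○○○
○○○○○○○
[2] ○○○○○○○
○○○○○○○
○○○○○○○
○○○○○○○
○○○●●○○
○○○○v○○
○○○○○○○
○○○○○○○
○○○○○○○
[3] ○○○○○○○
○○○○○○○
○○○○○○○
○○○○○○○
○○○●●○○
○○○<●○○
○○○○○○○
○○○○○○○
○○○○○○○
[4] ○○○○○○○
○○○○○○○
○○○○○○○
○○○○○○○
○○○^●○○
○○○●●○○
○○○○○○○
○○○○○○○
○○○○○○○
[5] ○○○○○○○
○○○○○○○
○○○○○○○
○○○○○○○
○○<○●○○
○○○●●○○
○○○○○○○
○○○○○○○
○○○○○○○
[6] ○○○○○○○
○○○○○○○
○○○○○○○
○○^○○○○
○○●○●○○
○○○●●○○
○○○○○○○
○○○○○○○
○○○○○○○
[7] ○○○○○○○
○○○○○○○
○○○○○○○
○○●>○○○
○○●○●○○
○○○●●○○
○○○○○○○
○○○○○○○
○○○○○○○
[8] ○○○○○○○
○○○○○○○
○○○○○○○
○○●●○○○
○○●v●○○
○○○●●○○
○○○○○○○
○○○○○○○
○○○○○○○
[9] ○○○○○○○
○○○○○○○
○○○○○○○
○○●●○○○
○○<●●○○
○○○●●○○
○○○○○○○
○○○○○○○
○○○○○○○
[10] ○○○○○○○
○○○○○○○
○○○○○○○
○○●●○○○
○○○●●○○
○○v●●○○
○○○○○○○
○○○○○○○
○○○○○○○
[11] ○○○○○○○
○○○○○○○
○○○○○○○
○○●●○○○
○○○●●○○
○<●●●○○
○○○○○○○
○○○○○○○
○○○○○○○
[12] ○○○○○○○
○○○○○○○
○○○○○○○
○○●●○○○
○^○●●○○
○●●●●○○
○○○○○○○
○○○○○○○
○○○○○○○
[13] ○○○○○○○
○○○○○○○
○○○○○○○
○○●●○○○
○●>●●○○
○●●●●○○
○○○○○○○
○○○○○○○
○○○○○○○
[14] ○○○○○○○
○○○○○○○
○○○○○○○
○○●●○○○
○●●●●○○
○●v●●○○
○○○○○○○
○○○○○○○
○○○○○○○
[15] ○○○○○○○
○○○○○○○
○○○○○○○
○○●●○○○
○●●●●○○
○●○>●○○
○○○○○○○
○○○○○○○
○○○○○○○
[16] ○○○○○○○
○○○○○○○
○○○○○○○
○○●●○○○
○●●^●○○
○●○○●○○
○○○○○○○
○○○○○○○
○○○○○○○
[17] ○○○○○○○
○○○○○○○
○○○○○○○
○○●●○○○
○●<○●○○
○●○○●○○
○○○○○○○
○○○○○○○
○○○○○○○
[18] ○○○○○○○
○○○○○○○
○○○○○○○
○○●●○○○
○●○○●○○
○●v○●○○
○○○○○○○
○○○○○○○
○○○○○○○
[19] ○○○○○○○
○○○○○○○
○○○○○○○
○○●●○○○
○●○○●○○
○<●○●○○
○○○○○○○
○○○○○○○
○○○○○○○
[20] ○○○○○○○
○○○○○○○
○○○○○○○
○○●●○○○
○●○○●○○
○○●○●○○
○v○○○○○
○○○○○○○
○○○○○○○
[21] ○○○○○○○
○○○○○○○
○○○○○○○
○○●●○○○
○●○○●○○
○○●○●○○
<●○○○○○
○○○○○○○
○○○○○○○
[22] ○○○○○○○
○○○○○○○
○○○○○○○
○○●●○○○
○●○○●○○
^○●○●○○
●●○○○○○
○○○○○○○
○○○○○○○
[23] ○○○○○○○
○○○○○○○
○○○○○○○
○○●●○○○
○●○○●○○
●>●○●○○
●●○○○○○
○○○○○○○
○○○○○○○
[24] ○○○○○○○
○○○○○○○
○○○○○○○
○○●●○○○
○●○○●○○
●●●○●○○
●v○○○○○
○○○○○○○
○○○○○○○
[25] ○○○○○○○
○○○○○○○
○○○○○○○
○○●●○○○
○●○○●○○
●●●○●○○
●○>○○○○
○○○○○○○
○○○○○○○
[26] ○○○○○○○
○○○○○○○
○○○○○○○
○○●●○○○
○●○○●○○
●●●○●○○
●○●○○○○
○○v○○○○
○○○○○○○
[27] ○○○○○○○
○○○○○○○
○○○○○○○
○○●●○○○
○●○○●○○
●●●○●○○
●○●○○○○
○<●○○○○
○○○○○○○
[28] ○○○○○○○
○○○○○○○
○○○○○○○
○○●●○○○
○●○○●○○
●●●○●○○
●^●○○○○
○●●○○○○
○○○○○○○
[29] ○○○○○○○
○○○○○○○
○○○○○○○
○○●●○○○
○●○○●○○
●●●○●○○
●●>○○○○
○●●○○○○
○○○○○○○
[30] ○○○○○○○
○○○○○○○
○○○○○○○
○○●●○○○
○●○○●○○
●●^○●○○
●●○○○○○
○●●○○○○
○○○○○○○
[31] ○○○○○○○
○○○○○○○
○○○○○○○
○○●●○○○
○●○○●○○
●<○○●○○
●●○○○○○
○●●○○○○
○○○○○○○
[32] ○○○○○○○
○○○○○○○
○○○○○○○
○○●●○○○
○●○○●○○
●○○○●○○
●v○○○○○
○●●○○○○
○○○○○○○
[33] ○○○○○○○
○○○○○○○
○○○○○○○
○○●●○○○
○●○○●○○
●○○○●○○
●○>○○○○
○●●○○○○
○○○○○○○

6,2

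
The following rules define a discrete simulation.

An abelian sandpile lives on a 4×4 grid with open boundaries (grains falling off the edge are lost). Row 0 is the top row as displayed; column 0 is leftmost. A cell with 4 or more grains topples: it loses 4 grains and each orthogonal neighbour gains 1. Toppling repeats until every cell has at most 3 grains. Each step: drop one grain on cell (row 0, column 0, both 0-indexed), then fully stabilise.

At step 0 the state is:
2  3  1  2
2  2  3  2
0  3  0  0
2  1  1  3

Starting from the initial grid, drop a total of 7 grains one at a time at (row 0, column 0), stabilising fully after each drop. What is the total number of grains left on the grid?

[0] 2  3  1  2
2  2  3  2
0  3  0  0
2  1  1  3
[1] 3  3  1  2
2  2  3  2
0  3  0  0
2  1  1  3
[2] 1  0  2  2
3  3  3  2
0  3  0  0
2  1  1  3
[3] 2  0  2  2
3  3  3  2
0  3  0  0
2  1  1  3
[4] 3  0  2  2
3  3  3  2
0  3  0  0
2  1  1  3
[5] 1  2  3  2
1  2  0  3
2  0  2  0
2  2  1  3
[6] 2  2  3  2
1  2  0  3
2  0  2  0
2  2  1  3
[7] 3  2  3  2
1  2  0  3
2  0  2  0
2  2  1  3

28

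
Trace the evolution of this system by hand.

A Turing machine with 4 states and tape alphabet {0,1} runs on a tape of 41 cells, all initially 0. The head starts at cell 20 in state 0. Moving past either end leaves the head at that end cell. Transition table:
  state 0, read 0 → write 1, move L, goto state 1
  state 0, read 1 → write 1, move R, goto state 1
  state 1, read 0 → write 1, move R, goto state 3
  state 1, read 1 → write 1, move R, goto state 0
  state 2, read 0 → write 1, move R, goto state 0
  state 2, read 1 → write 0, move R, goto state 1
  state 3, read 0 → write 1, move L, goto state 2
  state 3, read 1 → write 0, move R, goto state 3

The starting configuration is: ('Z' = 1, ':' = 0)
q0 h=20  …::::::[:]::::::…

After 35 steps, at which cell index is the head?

step 0: q0 h=20  …::::::[:]::::::…
step 1: q1 h=19  …::::::[:]Z:::::…
step 2: q3 h=20  …:::::Z[Z]::::::…
step 3: q3 h=21  …::::Z:[:]::::::…
step 4: q2 h=20  …:::::Z[:]Z:::::…
step 5: q0 h=21  …::::ZZ[Z]::::::…
step 6: q1 h=22  …:::ZZZ[:]::::::…
step 7: q3 h=23  …::ZZZZ[:]::::::…
step 8: q2 h=22  …:::ZZZ[Z]Z:::::…
step 9: q1 h=23  …::ZZZ:[Z]::::::…
step 10: q0 h=24  …:ZZZ:Z[:]::::::…
step 11: q1 h=23  …::ZZZ:[Z]Z:::::…
step 12: q0 h=24  …:ZZZ:Z[Z]::::::…
step 13: q1 h=25  …ZZZ:ZZ[:]::::::…
step 14: q3 h=26  …ZZ:ZZZ[:]::::::…
step 15: q2 h=25  …ZZZ:ZZ[Z]Z:::::…
step 16: q1 h=26  …ZZ:ZZ:[Z]::::::…
step 17: q0 h=27  …Z:ZZ:Z[:]::::::…
step 18: q1 h=26  …ZZ:ZZ:[Z]Z:::::…
step 19: q0 h=27  …Z:ZZ:Z[Z]::::::…
step 20: q1 h=28  …:ZZ:ZZ[:]::::::…
step 21: q3 h=29  …ZZ:ZZZ[:]::::::…
step 22: q2 h=28  …:ZZ:ZZ[Z]Z:::::…
step 23: q1 h=29  …ZZ:ZZ:[Z]::::::…
step 24: q0 h=30  …Z:ZZ:Z[:]::::::…
step 25: q1 h=29  …ZZ:ZZ:[Z]Z:::::…
step 26: q0 h=30  …Z:ZZ:Z[Z]::::::…
step 27: q1 h=31  …:ZZ:ZZ[:]::::::…
step 28: q3 h=32  …ZZ:ZZZ[:]::::::…
step 29: q2 h=31  …:ZZ:ZZ[Z]Z:::::…
step 30: q1 h=32  …ZZ:ZZ:[Z]::::::…
step 31: q0 h=33  …Z:ZZ:Z[:]::::::…
step 32: q1 h=32  …ZZ:ZZ:[Z]Z:::::…
step 33: q0 h=33  …Z:ZZ:Z[Z]::::::…
step 34: q1 h=34  …:ZZ:ZZ[:]::::::|
step 35: q3 h=35  …ZZ:ZZZ[:]:::::|

35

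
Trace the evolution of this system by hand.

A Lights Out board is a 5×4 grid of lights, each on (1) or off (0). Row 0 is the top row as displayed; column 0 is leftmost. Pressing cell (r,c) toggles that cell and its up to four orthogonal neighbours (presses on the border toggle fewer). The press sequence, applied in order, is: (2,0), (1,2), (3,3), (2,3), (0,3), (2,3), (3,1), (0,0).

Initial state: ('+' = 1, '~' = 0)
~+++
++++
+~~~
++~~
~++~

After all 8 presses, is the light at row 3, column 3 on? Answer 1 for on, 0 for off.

1

[0] ~+++
++++
+~~~
++~~
~++~
[1] ~+++
~+++
~+~~
~+~~
~++~
[2] ~+~+
~~~~
~++~
~+~~
~++~
[3] ~+~+
~~~~
~+++
~+++
~+++
[4] ~+~+
~~~+
~+~~
~++~
~+++
[5] ~++~
~~~~
~+~~
~++~
~+++
[6] ~++~
~~~+
~+++
~+++
~+++
[7] ~++~
~~~+
~~++
+~~+
~~++
[8] +~+~
+~~+
~~++
+~~+
~~++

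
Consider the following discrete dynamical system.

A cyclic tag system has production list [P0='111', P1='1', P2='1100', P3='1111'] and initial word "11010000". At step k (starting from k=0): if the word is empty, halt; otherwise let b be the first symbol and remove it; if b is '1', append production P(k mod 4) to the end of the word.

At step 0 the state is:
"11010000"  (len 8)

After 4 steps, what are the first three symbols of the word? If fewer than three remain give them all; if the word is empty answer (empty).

k=0  "11010000"  (len 8)
k=1  "1010000111"  (len 10)
k=2  "0100001111"  (len 10)
k=3  "100001111"  (len 9)
k=4  "000011111111"  (len 12)

000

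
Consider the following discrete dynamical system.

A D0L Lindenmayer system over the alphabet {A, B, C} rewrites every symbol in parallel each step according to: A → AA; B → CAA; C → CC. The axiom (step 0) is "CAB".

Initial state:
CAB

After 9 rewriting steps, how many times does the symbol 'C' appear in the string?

768

step 0: CAB
step 1: CCAACAA
step 2: CCCCAAAACCAAAA
step 3: CCCCCCCCAAAAAAAACCCCAAAAAAAA
step 4: CCCCCCCCCCCCCCCCAAAAAAAAAAAAAAAACCCCCCCCAAAAAAAAAAAAAAAA
step 5: CCCCCCCCCCCCCCCCCCCCCCCCCCCCCCCCAAAAAAAAAAAAAAAAAAAAAAAAAAAAAAAACCCCCCCCCCCCCCCCAAAAAAAAAAAAAAAAAAAAAAAAAAAAAAAA
step 6: CCCCCCCCCCCCCCCCCCCCCCCCCCCCCCCCCCCCCCCCCCCCCCCCCCCCCCCCCC…AAAAAAAAAAAAAAAAAAAAAAAAAAAAAAAAAAAAAAAAAAAAAAAAAAAAAAAAAA  (len 224)
step 7: CCCCCCCCCCCCCCCCCCCCCCCCCCCCCCCCCCCCCCCCCCCCCCCCCCCCCCCCCC…AAAAAAAAAAAAAAAAAAAAAAAAAAAAAAAAAAAAAAAAAAAAAAAAAAAAAAAAAA  (len 448)
step 8: CCCCCCCCCCCCCCCCCCCCCCCCCCCCCCCCCCCCCCCCCCCCCCCCCCCCCCCCCC…AAAAAAAAAAAAAAAAAAAAAAAAAAAAAAAAAAAAAAAAAAAAAAAAAAAAAAAAAA  (len 896)
step 9: CCCCCCCCCCCCCCCCCCCCCCCCCCCCCCCCCCCCCCCCCCCCCCCCCCCCCCCCCC…AAAAAAAAAAAAAAAAAAAAAAAAAAAAAAAAAAAAAAAAAAAAAAAAAAAAAAAAAA  (len 1792)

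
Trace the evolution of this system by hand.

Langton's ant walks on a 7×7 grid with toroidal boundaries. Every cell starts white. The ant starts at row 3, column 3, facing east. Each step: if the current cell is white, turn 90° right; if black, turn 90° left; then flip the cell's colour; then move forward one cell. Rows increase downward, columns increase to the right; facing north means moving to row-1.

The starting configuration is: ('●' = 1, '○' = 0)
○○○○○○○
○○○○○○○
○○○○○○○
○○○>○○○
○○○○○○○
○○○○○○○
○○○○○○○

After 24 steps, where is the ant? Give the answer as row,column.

t=0: ○○○○○○○
○○○○○○○
○○○○○○○
○○○>○○○
○○○○○○○
○○○○○○○
○○○○○○○
t=1: ○○○○○○○
○○○○○○○
○○○○○○○
○○○●○○○
○○○v○○○
○○○○○○○
○○○○○○○
t=2: ○○○○○○○
○○○○○○○
○○○○○○○
○○○●○○○
○○<●○○○
○○○○○○○
○○○○○○○
t=3: ○○○○○○○
○○○○○○○
○○○○○○○
○○^●○○○
○○●●○○○
○○○○○○○
○○○○○○○
t=4: ○○○○○○○
○○○○○○○
○○○○○○○
○○●>○○○
○○●●○○○
○○○○○○○
○○○○○○○
t=5: ○○○○○○○
○○○○○○○
○○○^○○○
○○●○○○○
○○●●○○○
○○○○○○○
○○○○○○○
t=6: ○○○○○○○
○○○○○○○
○○○●>○○
○○●○○○○
○○●●○○○
○○○○○○○
○○○○○○○
t=7: ○○○○○○○
○○○○○○○
○○○●●○○
○○●○v○○
○○●●○○○
○○○○○○○
○○○○○○○
t=8: ○○○○○○○
○○○○○○○
○○○●●○○
○○●<●○○
○○●●○○○
○○○○○○○
○○○○○○○
t=9: ○○○○○○○
○○○○○○○
○○○^●○○
○○●●●○○
○○●●○○○
○○○○○○○
○○○○○○○
t=10: ○○○○○○○
○○○○○○○
○○<○●○○
○○●●●○○
○○●●○○○
○○○○○○○
○○○○○○○
t=11: ○○○○○○○
○○^○○○○
○○●○●○○
○○●●●○○
○○●●○○○
○○○○○○○
○○○○○○○
t=12: ○○○○○○○
○○●>○○○
○○●○●○○
○○●●●○○
○○●●○○○
○○○○○○○
○○○○○○○
t=13: ○○○○○○○
○○●●○○○
○○●v●○○
○○●●●○○
○○●●○○○
○○○○○○○
○○○○○○○
t=14: ○○○○○○○
○○●●○○○
○○<●●○○
○○●●●○○
○○●●○○○
○○○○○○○
○○○○○○○
t=15: ○○○○○○○
○○●●○○○
○○○●●○○
○○v●●○○
○○●●○○○
○○○○○○○
○○○○○○○
t=16: ○○○○○○○
○○●●○○○
○○○●●○○
○○○>●○○
○○●●○○○
○○○○○○○
○○○○○○○
t=17: ○○○○○○○
○○●●○○○
○○○^●○○
○○○○●○○
○○●●○○○
○○○○○○○
○○○○○○○
t=18: ○○○○○○○
○○●●○○○
○○<○●○○
○○○○●○○
○○●●○○○
○○○○○○○
○○○○○○○
t=19: ○○○○○○○
○○^●○○○
○○●○●○○
○○○○●○○
○○●●○○○
○○○○○○○
○○○○○○○
t=20: ○○○○○○○
○<○●○○○
○○●○●○○
○○○○●○○
○○●●○○○
○○○○○○○
○○○○○○○
t=21: ○^○○○○○
○●○●○○○
○○●○●○○
○○○○●○○
○○●●○○○
○○○○○○○
○○○○○○○
t=22: ○●>○○○○
○●○●○○○
○○●○●○○
○○○○●○○
○○●●○○○
○○○○○○○
○○○○○○○
t=23: ○●●○○○○
○●v●○○○
○○●○●○○
○○○○●○○
○○●●○○○
○○○○○○○
○○○○○○○
t=24: ○●●○○○○
○<●●○○○
○○●○●○○
○○○○●○○
○○●●○○○
○○○○○○○
○○○○○○○

1,1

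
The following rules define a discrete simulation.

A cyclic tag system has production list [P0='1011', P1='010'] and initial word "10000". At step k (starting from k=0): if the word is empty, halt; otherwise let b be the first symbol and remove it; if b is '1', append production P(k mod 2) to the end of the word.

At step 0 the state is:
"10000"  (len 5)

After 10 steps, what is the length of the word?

9

k=0  "10000"  (len 5)
k=1  "00001011"  (len 8)
k=2  "0001011"  (len 7)
k=3  "001011"  (len 6)
k=4  "01011"  (len 5)
k=5  "1011"  (len 4)
k=6  "011010"  (len 6)
k=7  "11010"  (len 5)
k=8  "1010010"  (len 7)
k=9  "0100101011"  (len 10)
k=10  "100101011"  (len 9)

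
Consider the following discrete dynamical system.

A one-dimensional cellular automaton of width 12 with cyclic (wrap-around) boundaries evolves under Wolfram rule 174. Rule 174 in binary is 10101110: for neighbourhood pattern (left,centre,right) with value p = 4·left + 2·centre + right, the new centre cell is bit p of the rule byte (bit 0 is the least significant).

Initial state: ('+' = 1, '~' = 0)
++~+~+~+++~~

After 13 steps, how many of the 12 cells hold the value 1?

[0] ++~+~+~+++~~
[1] +~+++++++~~+
[2] ~+++++++~~++
[3] +++++++~~++~
[4] ++++++~~++~+
[5] +++++~~++~++
[6] ++++~~++~+++
[7] +++~~++~++++
[8] ++~~++~+++++
[9] +~~++~++++++
[10] ~~++~+++++++
[11] ~++~+++++++~
[12] ++~+++++++~~
[13] +~+++++++~~+

9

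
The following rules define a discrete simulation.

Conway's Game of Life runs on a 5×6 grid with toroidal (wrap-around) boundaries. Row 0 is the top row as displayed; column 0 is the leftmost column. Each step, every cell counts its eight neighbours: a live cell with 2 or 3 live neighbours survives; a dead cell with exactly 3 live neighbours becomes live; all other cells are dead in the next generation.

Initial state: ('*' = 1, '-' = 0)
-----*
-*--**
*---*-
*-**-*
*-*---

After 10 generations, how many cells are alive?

k=0  -----*
-*--**
*---*-
*-**-*
*-*---
k=1  -*--**
----*-
--*---
*-***-
*-***-
k=2  ***---
---***
-**-**
----*-
*-----
k=3  *****-
------
*-*---
**-**-
*----*
k=4  *****-
*----*
*-**-*
--***-
------
k=5  *****-
------
*-*---
-**-**
-----*
k=6  ******
*----*
*-**-*
-*****
------
k=7  -****-
------
------
-*---*
------
k=8  --**--
--**--
------
------
**-**-
k=9  ------
--**--
------
------
-*-**-
k=10  ----*-
------
------
------
------

1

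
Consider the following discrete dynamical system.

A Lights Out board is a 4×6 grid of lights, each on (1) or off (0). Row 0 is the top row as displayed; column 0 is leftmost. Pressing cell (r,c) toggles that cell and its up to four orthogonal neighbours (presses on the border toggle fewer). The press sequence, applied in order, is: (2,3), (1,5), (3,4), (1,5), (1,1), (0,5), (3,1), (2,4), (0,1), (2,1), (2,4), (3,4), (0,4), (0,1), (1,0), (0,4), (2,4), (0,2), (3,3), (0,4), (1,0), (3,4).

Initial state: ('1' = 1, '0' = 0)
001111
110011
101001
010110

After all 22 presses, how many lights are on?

t=0: 001111
110011
101001
010110
t=1: 001111
110111
100111
010010
t=2: 001110
110100
100110
010010
t=3: 001110
110100
100100
010101
t=4: 001111
110111
100101
010101
t=5: 011111
001111
110101
010101
t=6: 011100
001110
110101
010101
t=7: 011100
001110
100101
101101
t=8: 011100
001100
100010
101111
t=9: 100100
011100
100010
101111
t=10: 100100
001100
011010
111111
t=11: 100100
001110
011101
111101
t=12: 100100
001110
011111
111010
t=13: 100011
001100
011111
111010
t=14: 011011
011100
011111
111010
t=15: 111011
101100
111111
111010
t=16: 111100
101110
111111
111010
t=17: 111100
101100
111000
111000
t=18: 100000
100100
111000
111000
t=19: 100000
100100
111100
110110
t=20: 100111
100110
111100
110110
t=21: 000111
010110
011100
110110
t=22: 000111
010110
011110
110001

13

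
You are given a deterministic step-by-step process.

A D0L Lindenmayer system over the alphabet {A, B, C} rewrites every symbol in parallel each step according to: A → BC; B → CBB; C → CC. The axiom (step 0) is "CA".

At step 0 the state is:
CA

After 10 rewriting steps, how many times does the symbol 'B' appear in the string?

t=0: CA
t=1: CCBC
t=2: CCCCCBBCC
t=3: CCCCCCCCCCCBBCBBCCCC
t=4: CCCCCCCCCCCCCCCCCCCCCCCBBCBBCCCBBCBBCCCCCCCC
t=5: CCCCCCCCCCCCCCCCCCCCCCCCCCCCCCCCCCCCCCCCCCCCCCCBBCBBCCCBBCBBCCCCCCCBBCBBCCCBBCBBCCCCCCCCCCCCCCCC
t=6: CCCCCCCCCCCCCCCCCCCCCCCCCCCCCCCCCCCCCCCCCCCCCCCCCCCCCCCCCC…CBBCBBCCCCCCCBBCBBCCCBBCBBCCCCCCCCCCCCCCCCCCCCCCCCCCCCCCCC  (len 208)
t=7: CCCCCCCCCCCCCCCCCCCCCCCCCCCCCCCCCCCCCCCCCCCCCCCCCCCCCCCCCC…CCCCCCCCCCCCCCCCCCCCCCCCCCCCCCCCCCCCCCCCCCCCCCCCCCCCCCCCCC  (len 448)
t=8: CCCCCCCCCCCCCCCCCCCCCCCCCCCCCCCCCCCCCCCCCCCCCCCCCCCCCCCCCC…CCCCCCCCCCCCCCCCCCCCCCCCCCCCCCCCCCCCCCCCCCCCCCCCCCCCCCCCCC  (len 960)
t=9: CCCCCCCCCCCCCCCCCCCCCCCCCCCCCCCCCCCCCCCCCCCCCCCCCCCCCCCCCC…CCCCCCCCCCCCCCCCCCCCCCCCCCCCCCCCCCCCCCCCCCCCCCCCCCCCCCCCCC  (len 2048)
t=10: CCCCCCCCCCCCCCCCCCCCCCCCCCCCCCCCCCCCCCCCCCCCCCCCCCCCCCCCCC…CCCCCCCCCCCCCCCCCCCCCCCCCCCCCCCCCCCCCCCCCCCCCCCCCCCCCCCCCC  (len 4352)

512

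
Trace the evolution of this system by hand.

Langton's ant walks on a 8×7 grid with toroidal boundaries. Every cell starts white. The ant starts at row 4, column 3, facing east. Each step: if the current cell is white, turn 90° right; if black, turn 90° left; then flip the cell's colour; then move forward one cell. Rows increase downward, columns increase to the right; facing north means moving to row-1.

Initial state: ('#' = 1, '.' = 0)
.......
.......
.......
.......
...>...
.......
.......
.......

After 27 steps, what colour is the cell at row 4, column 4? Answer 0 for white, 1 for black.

1

[0] .......
.......
.......
.......
...>...
.......
.......
.......
[1] .......
.......
.......
.......
...#...
...v...
.......
.......
[2] .......
.......
.......
.......
...#...
..<#...
.......
.......
[3] .......
.......
.......
.......
..^#...
..##...
.......
.......
[4] .......
.......
.......
.......
..#>...
..##...
.......
.......
[5] .......
.......
.......
...^...
..#....
..##...
.......
.......
[6] .......
.......
.......
...#>..
..#....
..##...
.......
.......
[7] .......
.......
.......
...##..
..#.v..
..##...
.......
.......
[8] .......
.......
.......
...##..
..#<#..
..##...
.......
.......
[9] .......
.......
.......
...^#..
..###..
..##...
.......
.......
[10] .......
.......
.......
..<.#..
..###..
..##...
.......
.......
[11] .......
.......
..^....
..#.#..
..###..
..##...
.......
.......
[12] .......
.......
..#>...
..#.#..
..###..
..##...
.......
.......
[13] .......
.......
..##...
..#v#..
..###..
..##...
.......
.......
[14] .......
.......
..##...
..<##..
..###..
..##...
.......
.......
[15] .......
.......
..##...
...##..
..v##..
..##...
.......
.......
[16] .......
.......
..##...
...##..
...>#..
..##...
.......
.......
[17] .......
.......
..##...
...^#..
....#..
..##...
.......
.......
[18] .......
.......
..##...
..<.#..
....#..
..##...
.......
.......
[19] .......
.......
..^#...
..#.#..
....#..
..##...
.......
.......
[20] .......
.......
.<.#...
..#.#..
....#..
..##...
.......
.......
[21] .......
.^.....
.#.#...
..#.#..
....#..
..##...
.......
.......
[22] .......
.#>....
.#.#...
..#.#..
....#..
..##...
.......
.......
[23] .......
.##....
.#v#...
..#.#..
....#..
..##...
.......
.......
[24] .......
.##....
.<##...
..#.#..
....#..
..##...
.......
.......
[25] .......
.##....
..##...
.v#.#..
....#..
..##...
.......
.......
[26] .......
.##....
..##...
<##.#..
....#..
..##...
.......
.......
[27] .......
.##....
^.##...
###.#..
....#..
..##...
.......
.......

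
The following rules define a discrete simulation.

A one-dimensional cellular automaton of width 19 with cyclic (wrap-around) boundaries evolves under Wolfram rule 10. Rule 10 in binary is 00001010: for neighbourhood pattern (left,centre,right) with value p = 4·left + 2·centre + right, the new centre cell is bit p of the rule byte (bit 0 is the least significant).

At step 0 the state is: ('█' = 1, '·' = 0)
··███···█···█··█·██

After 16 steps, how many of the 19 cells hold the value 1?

6

t=0: ··███···█···█··█·██
t=1: ·██····█···█··█··█·
t=2: ██····█···█··█··█··
t=3: █····█···█··█··█··█
t=4: ····█···█··█··█··██
t=5: ···█···█··█··█··██·
t=6: ··█···█··█··█··██··
t=7: ·█···█··█··█··██···
t=8: █···█··█··█··██····
t=9: ···█··█··█··██····█
t=10: ··█··█··█··██····█·
t=11: ·█··█··█··██····█··
t=12: █··█··█··██····█···
t=13: ··█··█··██····█···█
t=14: ·█··█··██····█···█·
t=15: █··█··██····█···█··
t=16: ··█··██····█···█··█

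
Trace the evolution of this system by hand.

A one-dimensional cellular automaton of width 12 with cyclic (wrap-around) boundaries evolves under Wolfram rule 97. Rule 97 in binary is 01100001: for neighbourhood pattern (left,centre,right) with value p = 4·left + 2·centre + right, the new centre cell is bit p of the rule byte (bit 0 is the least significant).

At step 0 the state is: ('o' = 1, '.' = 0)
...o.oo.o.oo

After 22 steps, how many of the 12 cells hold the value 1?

[0] ...o.oo.o.oo
[1] .o..o.oo.o.o
[2] o....o.oo.o.
[3] ..oo..o.oo.o
[4] ...o...o.oo.
[5] oo...o..o.o.
[6] .o.o.....o.o
[7] o.o..ooo..o.
[8] .o.....o...o
[9] o..ooo...o..
[10] .....o.o....
[11] oooo..o..ooo
[12] ...o........
[13] oo...ooooooo
[14] .o.o........
[15] ..o..ooooooo
[16] ...........o
[17] .ooooooooo..
[18] .........o.o
[19] .ooooooo..o.
[20] .......o....
[21] oooooo...ooo
[22] .....o.o....

2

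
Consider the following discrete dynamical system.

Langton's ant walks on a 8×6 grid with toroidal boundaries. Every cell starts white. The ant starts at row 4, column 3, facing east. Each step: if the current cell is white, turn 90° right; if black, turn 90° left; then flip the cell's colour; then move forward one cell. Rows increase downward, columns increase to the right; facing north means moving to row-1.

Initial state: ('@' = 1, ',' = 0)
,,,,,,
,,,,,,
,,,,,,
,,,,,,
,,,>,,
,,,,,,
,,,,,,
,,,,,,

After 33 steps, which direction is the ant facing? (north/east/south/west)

gen 0: ,,,,,,
,,,,,,
,,,,,,
,,,,,,
,,,>,,
,,,,,,
,,,,,,
,,,,,,
gen 1: ,,,,,,
,,,,,,
,,,,,,
,,,,,,
,,,@,,
,,,v,,
,,,,,,
,,,,,,
gen 2: ,,,,,,
,,,,,,
,,,,,,
,,,,,,
,,,@,,
,,<@,,
,,,,,,
,,,,,,
gen 3: ,,,,,,
,,,,,,
,,,,,,
,,,,,,
,,^@,,
,,@@,,
,,,,,,
,,,,,,
gen 4: ,,,,,,
,,,,,,
,,,,,,
,,,,,,
,,@>,,
,,@@,,
,,,,,,
,,,,,,
gen 5: ,,,,,,
,,,,,,
,,,,,,
,,,^,,
,,@,,,
,,@@,,
,,,,,,
,,,,,,
gen 6: ,,,,,,
,,,,,,
,,,,,,
,,,@>,
,,@,,,
,,@@,,
,,,,,,
,,,,,,
gen 7: ,,,,,,
,,,,,,
,,,,,,
,,,@@,
,,@,v,
,,@@,,
,,,,,,
,,,,,,
gen 8: ,,,,,,
,,,,,,
,,,,,,
,,,@@,
,,@<@,
,,@@,,
,,,,,,
,,,,,,
gen 9: ,,,,,,
,,,,,,
,,,,,,
,,,^@,
,,@@@,
,,@@,,
,,,,,,
,,,,,,
gen 10: ,,,,,,
,,,,,,
,,,,,,
,,<,@,
,,@@@,
,,@@,,
,,,,,,
,,,,,,
gen 11: ,,,,,,
,,,,,,
,,^,,,
,,@,@,
,,@@@,
,,@@,,
,,,,,,
,,,,,,
gen 12: ,,,,,,
,,,,,,
,,@>,,
,,@,@,
,,@@@,
,,@@,,
,,,,,,
,,,,,,
gen 13: ,,,,,,
,,,,,,
,,@@,,
,,@v@,
,,@@@,
,,@@,,
,,,,,,
,,,,,,
gen 14: ,,,,,,
,,,,,,
,,@@,,
,,<@@,
,,@@@,
,,@@,,
,,,,,,
,,,,,,
gen 15: ,,,,,,
,,,,,,
,,@@,,
,,,@@,
,,v@@,
,,@@,,
,,,,,,
,,,,,,
gen 16: ,,,,,,
,,,,,,
,,@@,,
,,,@@,
,,,>@,
,,@@,,
,,,,,,
,,,,,,
gen 17: ,,,,,,
,,,,,,
,,@@,,
,,,^@,
,,,,@,
,,@@,,
,,,,,,
,,,,,,
gen 18: ,,,,,,
,,,,,,
,,@@,,
,,<,@,
,,,,@,
,,@@,,
,,,,,,
,,,,,,
gen 19: ,,,,,,
,,,,,,
,,^@,,
,,@,@,
,,,,@,
,,@@,,
,,,,,,
,,,,,,
gen 20: ,,,,,,
,,,,,,
,<,@,,
,,@,@,
,,,,@,
,,@@,,
,,,,,,
,,,,,,
gen 21: ,,,,,,
,^,,,,
,@,@,,
,,@,@,
,,,,@,
,,@@,,
,,,,,,
,,,,,,
gen 22: ,,,,,,
,@>,,,
,@,@,,
,,@,@,
,,,,@,
,,@@,,
,,,,,,
,,,,,,
gen 23: ,,,,,,
,@@,,,
,@v@,,
,,@,@,
,,,,@,
,,@@,,
,,,,,,
,,,,,,
gen 24: ,,,,,,
,@@,,,
,<@@,,
,,@,@,
,,,,@,
,,@@,,
,,,,,,
,,,,,,
gen 25: ,,,,,,
,@@,,,
,,@@,,
,v@,@,
,,,,@,
,,@@,,
,,,,,,
,,,,,,
gen 26: ,,,,,,
,@@,,,
,,@@,,
<@@,@,
,,,,@,
,,@@,,
,,,,,,
,,,,,,
gen 27: ,,,,,,
,@@,,,
^,@@,,
@@@,@,
,,,,@,
,,@@,,
,,,,,,
,,,,,,
gen 28: ,,,,,,
,@@,,,
@>@@,,
@@@,@,
,,,,@,
,,@@,,
,,,,,,
,,,,,,
gen 29: ,,,,,,
,@@,,,
@@@@,,
@v@,@,
,,,,@,
,,@@,,
,,,,,,
,,,,,,
gen 30: ,,,,,,
,@@,,,
@@@@,,
@,>,@,
,,,,@,
,,@@,,
,,,,,,
,,,,,,
gen 31: ,,,,,,
,@@,,,
@@^@,,
@,,,@,
,,,,@,
,,@@,,
,,,,,,
,,,,,,
gen 32: ,,,,,,
,@@,,,
@<,@,,
@,,,@,
,,,,@,
,,@@,,
,,,,,,
,,,,,,
gen 33: ,,,,,,
,@@,,,
@,,@,,
@v,,@,
,,,,@,
,,@@,,
,,,,,,
,,,,,,

south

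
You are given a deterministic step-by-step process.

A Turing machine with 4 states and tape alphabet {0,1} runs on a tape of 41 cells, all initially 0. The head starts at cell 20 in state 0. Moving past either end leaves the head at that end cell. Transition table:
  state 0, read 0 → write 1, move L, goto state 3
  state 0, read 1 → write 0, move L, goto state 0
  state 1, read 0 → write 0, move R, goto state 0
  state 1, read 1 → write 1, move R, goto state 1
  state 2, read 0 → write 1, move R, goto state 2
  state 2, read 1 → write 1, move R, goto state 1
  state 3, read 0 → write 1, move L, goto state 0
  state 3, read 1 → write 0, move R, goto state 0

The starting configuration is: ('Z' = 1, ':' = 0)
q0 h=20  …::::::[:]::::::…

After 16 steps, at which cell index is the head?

4

k=0  q0 h=20  …::::::[:]::::::…
k=1  q3 h=19  …::::::[:]Z:::::…
k=2  q0 h=18  …::::::[:]ZZ::::…
k=3  q3 h=17  …::::::[:]ZZZ:::…
k=4  q0 h=16  …::::::[:]ZZZZ::…
k=5  q3 h=15  …::::::[:]ZZZZZ:…
k=6  q0 h=14  …::::::[:]ZZZZZZ…
k=7  q3 h=13  …::::::[:]ZZZZZZ…
k=8  q0 h=12  …::::::[:]ZZZZZZ…
k=9  q3 h=11  …::::::[:]ZZZZZZ…
k=10  q0 h=10  …::::::[:]ZZZZZZ…
k=11  q3 h= 9  …::::::[:]ZZZZZZ…
k=12  q0 h= 8  …::::::[:]ZZZZZZ…
k=13  q3 h= 7  …::::::[:]ZZZZZZ…
k=14  q0 h= 6  |::::::[:]ZZZZZZ…
k=15  q3 h= 5  |:::::[:]ZZZZZZ…
k=16  q0 h= 4  |::::[:]ZZZZZZ…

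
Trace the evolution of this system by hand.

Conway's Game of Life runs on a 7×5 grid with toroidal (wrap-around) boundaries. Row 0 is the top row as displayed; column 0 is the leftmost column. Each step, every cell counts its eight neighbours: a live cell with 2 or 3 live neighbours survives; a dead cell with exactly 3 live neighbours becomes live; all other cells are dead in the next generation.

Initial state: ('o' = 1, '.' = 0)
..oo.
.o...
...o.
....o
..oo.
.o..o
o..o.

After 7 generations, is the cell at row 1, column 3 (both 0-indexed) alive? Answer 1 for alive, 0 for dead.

1

[0] ..oo.
.o...
...o.
....o
..oo.
.o..o
o..o.
[1] .oooo
...o.
.....
..o.o
o.ooo
oo..o
oo.o.
[2] .o...
...oo
...o.
ooo.o
..o..
.....
.....
[3] .....
..ooo
.o...
ooo.o
o.oo.
.....
.....
[4] ...o.
..oo.
.....
....o
o.oo.
.....
.....
[5] ..oo.
..oo.
...o.
...oo
...oo
.....
.....
[6] ..oo.
....o
.....
..o..
...oo
.....
.....
[7] ...o.
...o.
.....
...o.
...o.
.....
.....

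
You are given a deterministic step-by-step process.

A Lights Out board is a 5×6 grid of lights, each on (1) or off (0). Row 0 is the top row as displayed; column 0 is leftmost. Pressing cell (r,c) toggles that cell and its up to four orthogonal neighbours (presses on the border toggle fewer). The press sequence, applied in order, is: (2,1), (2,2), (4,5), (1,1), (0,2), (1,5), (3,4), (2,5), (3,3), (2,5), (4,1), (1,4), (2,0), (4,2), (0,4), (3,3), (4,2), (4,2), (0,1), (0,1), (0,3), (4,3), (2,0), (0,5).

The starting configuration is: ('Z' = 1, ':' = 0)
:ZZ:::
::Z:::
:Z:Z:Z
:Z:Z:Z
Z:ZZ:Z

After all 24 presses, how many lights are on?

14

[0] :ZZ:::
::Z:::
:Z:Z:Z
:Z:Z:Z
Z:ZZ:Z
[1] :ZZ:::
:ZZ:::
Z:ZZ:Z
:::Z:Z
Z:ZZ:Z
[2] :ZZ:::
:Z::::
ZZ:::Z
::ZZ:Z
Z:ZZ:Z
[3] :ZZ:::
:Z::::
ZZ:::Z
::ZZ::
Z:ZZZ:
[4] ::Z:::
Z:Z:::
Z::::Z
::ZZ::
Z:ZZZ:
[5] :Z:Z::
Z:::::
Z::::Z
::ZZ::
Z:ZZZ:
[6] :Z:Z:Z
Z:::ZZ
Z:::::
::ZZ::
Z:ZZZ:
[7] :Z:Z:Z
Z:::ZZ
Z:::Z:
::Z:ZZ
Z:ZZ::
[8] :Z:Z:Z
Z:::Z:
Z::::Z
::Z:Z:
Z:ZZ::
[9] :Z:Z:Z
Z:::Z:
Z::Z:Z
:::Z::
Z:Z:::
[10] :Z:Z:Z
Z:::ZZ
Z::ZZ:
:::Z:Z
Z:Z:::
[11] :Z:Z:Z
Z:::ZZ
Z::ZZ:
:Z:Z:Z
:Z::::
[12] :Z:ZZZ
Z::Z::
Z::Z::
:Z:Z:Z
:Z::::
[13] :Z:ZZZ
:::Z::
:Z:Z::
ZZ:Z:Z
:Z::::
[14] :Z:ZZZ
:::Z::
:Z:Z::
ZZZZ:Z
::ZZ::
[15] :Z::::
:::ZZ:
:Z:Z::
ZZZZ:Z
::ZZ::
[16] :Z::::
:::ZZ:
:Z::::
ZZ::ZZ
::Z:::
[17] :Z::::
:::ZZ:
:Z::::
ZZZ:ZZ
:Z:Z::
[18] :Z::::
:::ZZ:
:Z::::
ZZ::ZZ
::Z:::
[19] Z:Z:::
:Z:ZZ:
:Z::::
ZZ::ZZ
::Z:::
[20] :Z::::
:::ZZ:
:Z::::
ZZ::ZZ
::Z:::
[21] :ZZZZ:
::::Z:
:Z::::
ZZ::ZZ
::Z:::
[22] :ZZZZ:
::::Z:
:Z::::
ZZ:ZZZ
:::ZZ:
[23] :ZZZZ:
Z:::Z:
Z:::::
:Z:ZZZ
:::ZZ:
[24] :ZZZ:Z
Z:::ZZ
Z:::::
:Z:ZZZ
:::ZZ:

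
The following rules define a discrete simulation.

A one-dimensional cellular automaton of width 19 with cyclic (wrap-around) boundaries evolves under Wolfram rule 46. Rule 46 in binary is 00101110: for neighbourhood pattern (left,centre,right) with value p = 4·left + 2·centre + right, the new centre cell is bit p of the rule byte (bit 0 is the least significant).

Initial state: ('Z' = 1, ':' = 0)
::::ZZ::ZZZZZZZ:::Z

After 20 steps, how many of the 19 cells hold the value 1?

6

0) ::::ZZ::ZZZZZZZ:::Z
1) :::ZZ::ZZ::::::::ZZ
2) ::ZZ::ZZ::::::::ZZ:
3) :ZZ::ZZ::::::::ZZ::
4) ZZ::ZZ::::::::ZZ:::
5) Z::ZZ::::::::ZZ:::Z
6) ::ZZ::::::::ZZ:::ZZ
7) :ZZ::::::::ZZ:::ZZ:
8) ZZ::::::::ZZ:::ZZ::
9) Z::::::::ZZ:::ZZ::Z
10) ::::::::ZZ:::ZZ::ZZ
11) :::::::ZZ:::ZZ::ZZ:
12) ::::::ZZ:::ZZ::ZZ::
13) :::::ZZ:::ZZ::ZZ:::
14) ::::ZZ:::ZZ::ZZ::::
15) :::ZZ:::ZZ::ZZ:::::
16) ::ZZ:::ZZ::ZZ::::::
17) :ZZ:::ZZ::ZZ:::::::
18) ZZ:::ZZ::ZZ::::::::
19) Z:::ZZ::ZZ::::::::Z
20) :::ZZ::ZZ::::::::ZZ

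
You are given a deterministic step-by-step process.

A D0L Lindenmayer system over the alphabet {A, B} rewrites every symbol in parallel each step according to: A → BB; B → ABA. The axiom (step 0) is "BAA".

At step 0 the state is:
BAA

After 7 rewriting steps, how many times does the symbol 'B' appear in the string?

1165

gen 0: BAA
gen 1: ABABBBB
gen 2: BBABABBABAABAABAABA
gen 3: ABAABABBABABBABAABABBABABBBBABABBBBABABBBBABABB
gen 4: BBABABBBBABABBABAABABBABABBABAABABBABABBBBABABBABAABABBABA…AABAABABBABABBABAABAABAABABBABABBABAABAABAABABBABABBABAABA  (len 123)
gen 5: ABAABABBABABBABAABAABAABABBABABBABAABABBABABBBBABABBABAABA…BABBBBABABBBBABABBBBABABBABAABABBABABBABAABABBABABBBBABABB  (len 311)
gen 6: BBABABBBBABABBABAABABBABABBABAABABBABABBBBABABBBBABABBBBAB…ABAABABBABABBBBABABBABAABABBABABBABAABAABAABABBABABBABAABA  (len 803)
gen 7: ABAABABBABABBABAABAABAABABBABABBABAABABBABABBBBABABBABAABA…BABBBBABABBBBABABBBBABABBABAABABBABABBABAABABBABABBBBABABB  (len 2047)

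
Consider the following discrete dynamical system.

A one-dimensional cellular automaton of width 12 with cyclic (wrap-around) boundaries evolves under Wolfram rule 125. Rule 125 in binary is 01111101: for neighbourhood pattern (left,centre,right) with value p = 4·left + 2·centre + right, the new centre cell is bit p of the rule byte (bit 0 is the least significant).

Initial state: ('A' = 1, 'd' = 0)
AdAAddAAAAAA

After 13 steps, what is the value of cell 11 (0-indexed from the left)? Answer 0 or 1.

step 0: AdAAddAAAAAA
step 1: AAAAAdAddddd
step 2: AdddAAAAAAAd
step 3: AAAdAdddddAA
step 4: ddAAAAAAAdAd
step 5: AdAdddddAAAA
step 6: AAAAAAAdAddd
step 7: AdddddAAAAAd
step 8: AAAAAdAdddAA
step 9: ddddAAAAAdAd
step 10: AAAdAdddAAAA
step 11: ddAAAAAdAddd
step 12: AdAdddAAAAAA
step 13: AAAAAdAddddd

0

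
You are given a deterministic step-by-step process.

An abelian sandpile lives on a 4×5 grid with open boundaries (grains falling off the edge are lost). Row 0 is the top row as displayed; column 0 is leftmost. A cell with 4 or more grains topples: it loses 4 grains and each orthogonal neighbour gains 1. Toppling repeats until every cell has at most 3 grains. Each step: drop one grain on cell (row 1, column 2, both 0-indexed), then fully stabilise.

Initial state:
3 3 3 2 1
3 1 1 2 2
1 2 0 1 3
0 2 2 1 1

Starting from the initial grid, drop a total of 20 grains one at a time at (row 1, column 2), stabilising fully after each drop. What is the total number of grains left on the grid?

35

0) 3 3 3 2 1
3 1 1 2 2
1 2 0 1 3
0 2 2 1 1
1) 3 3 3 2 1
3 1 2 2 2
1 2 0 1 3
0 2 2 1 1
2) 3 3 3 2 1
3 1 3 2 2
1 2 0 1 3
0 2 2 1 1
3) 1 2 1 3 1
1 0 2 3 2
2 3 1 1 3
0 2 2 1 1
4) 1 2 1 3 1
1 0 3 3 2
2 3 1 1 3
0 2 2 1 1
5) 1 2 3 0 2
1 1 1 1 3
2 3 2 2 3
0 2 2 1 1
6) 1 2 3 0 2
1 1 2 1 3
2 3 2 2 3
0 2 2 1 1
7) 1 2 3 0 2
1 1 3 1 3
2 3 2 2 3
0 2 2 1 1
8) 1 3 0 1 2
1 2 1 2 3
2 3 3 2 3
0 2 2 1 1
9) 1 3 0 1 2
1 2 2 2 3
2 3 3 2 3
0 2 2 1 1
10) 1 3 0 1 2
1 2 3 2 3
2 3 3 2 3
0 2 2 1 1
11) 2 0 2 1 2
2 1 2 3 3
3 1 1 3 3
0 3 3 1 1
12) 2 0 2 1 2
2 1 3 3 3
3 1 1 3 3
0 3 3 1 1
13) 2 0 3 2 3
2 2 1 2 1
3 1 3 1 1
0 3 3 2 2
14) 2 0 3 2 3
2 2 2 2 1
3 1 3 1 1
0 3 3 2 2
15) 2 0 3 2 3
2 2 3 2 1
3 1 3 1 1
0 3 3 2 2
16) 2 1 0 3 3
2 3 2 3 1
3 3 1 2 1
1 0 1 3 2
17) 2 1 0 3 3
2 3 3 3 1
3 3 1 2 1
1 0 1 3 2
18) 3 2 2 1 0
0 2 2 1 3
1 1 3 3 1
2 1 1 3 2
19) 3 2 2 1 0
0 2 3 1 3
1 1 3 3 1
2 1 1 3 2
20) 3 2 3 1 0
0 3 1 3 3
1 2 1 1 2
2 1 3 0 3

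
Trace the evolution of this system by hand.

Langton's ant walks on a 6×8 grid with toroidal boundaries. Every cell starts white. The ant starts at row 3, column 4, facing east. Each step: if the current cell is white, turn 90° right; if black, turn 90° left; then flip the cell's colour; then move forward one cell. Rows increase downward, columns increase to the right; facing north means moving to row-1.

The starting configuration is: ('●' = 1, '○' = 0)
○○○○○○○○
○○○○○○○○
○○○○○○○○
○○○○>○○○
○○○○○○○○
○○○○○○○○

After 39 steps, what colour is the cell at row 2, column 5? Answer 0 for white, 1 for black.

step 0: ○○○○○○○○
○○○○○○○○
○○○○○○○○
○○○○>○○○
○○○○○○○○
○○○○○○○○
step 1: ○○○○○○○○
○○○○○○○○
○○○○○○○○
○○○○●○○○
○○○○v○○○
○○○○○○○○
step 2: ○○○○○○○○
○○○○○○○○
○○○○○○○○
○○○○●○○○
○○○<●○○○
○○○○○○○○
step 3: ○○○○○○○○
○○○○○○○○
○○○○○○○○
○○○^●○○○
○○○●●○○○
○○○○○○○○
step 4: ○○○○○○○○
○○○○○○○○
○○○○○○○○
○○○●>○○○
○○○●●○○○
○○○○○○○○
step 5: ○○○○○○○○
○○○○○○○○
○○○○^○○○
○○○●○○○○
○○○●●○○○
○○○○○○○○
step 6: ○○○○○○○○
○○○○○○○○
○○○○●>○○
○○○●○○○○
○○○●●○○○
○○○○○○○○
step 7: ○○○○○○○○
○○○○○○○○
○○○○●●○○
○○○●○v○○
○○○●●○○○
○○○○○○○○
step 8: ○○○○○○○○
○○○○○○○○
○○○○●●○○
○○○●<●○○
○○○●●○○○
○○○○○○○○
step 9: ○○○○○○○○
○○○○○○○○
○○○○^●○○
○○○●●●○○
○○○●●○○○
○○○○○○○○
step 10: ○○○○○○○○
○○○○○○○○
○○○<○●○○
○○○●●●○○
○○○●●○○○
○○○○○○○○
step 11: ○○○○○○○○
○○○^○○○○
○○○●○●○○
○○○●●●○○
○○○●●○○○
○○○○○○○○
step 12: ○○○○○○○○
○○○●>○○○
○○○●○●○○
○○○●●●○○
○○○●●○○○
○○○○○○○○
step 13: ○○○○○○○○
○○○●●○○○
○○○●v●○○
○○○●●●○○
○○○●●○○○
○○○○○○○○
step 14: ○○○○○○○○
○○○●●○○○
○○○<●●○○
○○○●●●○○
○○○●●○○○
○○○○○○○○
step 15: ○○○○○○○○
○○○●●○○○
○○○○●●○○
○○○v●●○○
○○○●●○○○
○○○○○○○○
step 16: ○○○○○○○○
○○○●●○○○
○○○○●●○○
○○○○>●○○
○○○●●○○○
○○○○○○○○
step 17: ○○○○○○○○
○○○●●○○○
○○○○^●○○
○○○○○●○○
○○○●●○○○
○○○○○○○○
step 18: ○○○○○○○○
○○○●●○○○
○○○<○●○○
○○○○○●○○
○○○●●○○○
○○○○○○○○
step 19: ○○○○○○○○
○○○^●○○○
○○○●○●○○
○○○○○●○○
○○○●●○○○
○○○○○○○○
step 20: ○○○○○○○○
○○<○●○○○
○○○●○●○○
○○○○○●○○
○○○●●○○○
○○○○○○○○
step 21: ○○^○○○○○
○○●○●○○○
○○○●○●○○
○○○○○●○○
○○○●●○○○
○○○○○○○○
step 22: ○○●>○○○○
○○●○●○○○
○○○●○●○○
○○○○○●○○
○○○●●○○○
○○○○○○○○
step 23: ○○●●○○○○
○○●v●○○○
○○○●○●○○
○○○○○●○○
○○○●●○○○
○○○○○○○○
step 24: ○○●●○○○○
○○<●●○○○
○○○●○●○○
○○○○○●○○
○○○●●○○○
○○○○○○○○
step 25: ○○●●○○○○
○○○●●○○○
○○v●○●○○
○○○○○●○○
○○○●●○○○
○○○○○○○○
step 26: ○○●●○○○○
○○○●●○○○
○<●●○●○○
○○○○○●○○
○○○●●○○○
○○○○○○○○
step 27: ○○●●○○○○
○^○●●○○○
○●●●○●○○
○○○○○●○○
○○○●●○○○
○○○○○○○○
step 28: ○○●●○○○○
○●>●●○○○
○●●●○●○○
○○○○○●○○
○○○●●○○○
○○○○○○○○
step 29: ○○●●○○○○
○●●●●○○○
○●v●○●○○
○○○○○●○○
○○○●●○○○
○○○○○○○○
step 30: ○○●●○○○○
○●●●●○○○
○●○>○●○○
○○○○○●○○
○○○●●○○○
○○○○○○○○
step 31: ○○●●○○○○
○●●^●○○○
○●○○○●○○
○○○○○●○○
○○○●●○○○
○○○○○○○○
step 32: ○○●●○○○○
○●<○●○○○
○●○○○●○○
○○○○○●○○
○○○●●○○○
○○○○○○○○
step 33: ○○●●○○○○
○●○○●○○○
○●v○○●○○
○○○○○●○○
○○○●●○○○
○○○○○○○○
step 34: ○○●●○○○○
○●○○●○○○
○<●○○●○○
○○○○○●○○
○○○●●○○○
○○○○○○○○
step 35: ○○●●○○○○
○●○○●○○○
○○●○○●○○
○v○○○●○○
○○○●●○○○
○○○○○○○○
step 36: ○○●●○○○○
○●○○●○○○
○○●○○●○○
<●○○○●○○
○○○●●○○○
○○○○○○○○
step 37: ○○●●○○○○
○●○○●○○○
^○●○○●○○
●●○○○●○○
○○○●●○○○
○○○○○○○○
step 38: ○○●●○○○○
○●○○●○○○
●>●○○●○○
●●○○○●○○
○○○●●○○○
○○○○○○○○
step 39: ○○●●○○○○
○●○○●○○○
●●●○○●○○
●v○○○●○○
○○○●●○○○
○○○○○○○○

1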